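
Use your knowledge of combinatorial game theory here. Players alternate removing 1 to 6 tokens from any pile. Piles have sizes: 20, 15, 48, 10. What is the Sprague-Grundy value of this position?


Subtraction set: {1, 2, 3, 4, 5, 6}
For this subtraction set, G(n) = n mod 7 (period = max + 1 = 7).
Pile 1 (size 20): G(20) = 20 mod 7 = 6
Pile 2 (size 15): G(15) = 15 mod 7 = 1
Pile 3 (size 48): G(48) = 48 mod 7 = 6
Pile 4 (size 10): G(10) = 10 mod 7 = 3
Total Grundy value = XOR of all: 6 XOR 1 XOR 6 XOR 3 = 2

2


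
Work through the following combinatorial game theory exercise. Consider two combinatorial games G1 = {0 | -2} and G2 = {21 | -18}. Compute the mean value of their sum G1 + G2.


G1 = {0 | -2}, G2 = {21 | -18}
Each is a switch {a | b} with numbers a > b; its mean value is (a + b)/2, and mean value is additive over game sums: m(G1 + G2) = m(G1) + m(G2).
Mean of G1 = (0 + (-2))/2 = -2/2 = -1
Mean of G2 = (21 + (-18))/2 = 3/2 = 3/2
Mean of G1 + G2 = -1 + 3/2 = 1/2

1/2


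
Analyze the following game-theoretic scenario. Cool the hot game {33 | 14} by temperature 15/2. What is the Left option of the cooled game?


Original game: {33 | 14} (a switch {a | b} with a > b).
Cooling by t (for t below the temperature (a - b)/2 = 19/2) taxes each move by t: {a | b} cooled by t is {a - t | b + t}.
Cooling amount: t = 15/2
Cooled Left option: 33 - 15/2 = 51/2
Cooled Right option: 14 + 15/2 = 43/2
Cooled game: {51/2 | 43/2}
Left option = 51/2

51/2


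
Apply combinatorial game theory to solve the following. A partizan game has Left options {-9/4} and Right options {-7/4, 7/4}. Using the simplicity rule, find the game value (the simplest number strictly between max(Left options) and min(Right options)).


Left options: {-9/4}, max = -9/4
Right options: {-7/4, 7/4}, min = -7/4
All options are numbers and max(Left) < min(Right), so by the simplicity theorem the value is the simplest (earliest-born) number strictly between -9/4 and -7/4.
The only integer strictly between -9/4 and -7/4 is -2.
No non-integer in the interval can be simpler: if x is a non-integer in the interval, then floor(x) or ceil(x) also lies in the interval (the interval contains an integer), and both are proper prefixes of x's sign expansion, i.e. born earlier. So the game value is -2.
Game value = -2

-2


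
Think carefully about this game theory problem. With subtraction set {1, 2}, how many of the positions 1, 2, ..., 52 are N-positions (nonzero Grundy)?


Subtraction set S = {1, 2}, so G(n) = n mod 3.
G(n) = 0 when n is a multiple of 3.
Multiples of 3 in [1, 52]: 17
N-positions (nonzero Grundy) = 52 - 17 = 35

35


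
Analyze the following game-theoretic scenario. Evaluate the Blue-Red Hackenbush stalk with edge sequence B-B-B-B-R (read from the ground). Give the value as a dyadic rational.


Edges (from ground): B-B-B-B-R
By Berlekamp's sign-expansion rule, a Blue-Red Hackenbush stalk has the value of the surreal number whose sign sequence is the edge sequence with B -> + and R -> -.
Sign sequence: ++++-
Trace the sign expansion in the surreal number tree, starting from 0:
Edge 1: B (sign +) -> bounds (0, +inf), value = 1
Edge 2: B (sign +) -> bounds (1, +inf), value = 2
Edge 3: B (sign +) -> bounds (2, +inf), value = 3
Edge 4: B (sign +) -> bounds (3, +inf), value = 4
Edge 5: R (sign -) -> bounds (3, 4), value = 7/2
Game value = 7/2

7/2


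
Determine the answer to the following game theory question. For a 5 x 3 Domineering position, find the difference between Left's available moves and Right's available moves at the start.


Board is 5 x 3 (rows x cols).
Left (vertical) placements: (rows-1) * cols = 4 * 3 = 12
Right (horizontal) placements: rows * (cols-1) = 5 * 2 = 10
Advantage = Left - Right = 12 - 10 = 2

2


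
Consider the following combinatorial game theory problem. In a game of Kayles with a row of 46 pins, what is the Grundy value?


Kayles: a move removes 1 or 2 adjacent pins from a contiguous row.
Removing pins from a row of k leaves two independent rows (a, b) with a + b = k - 1 (one pin) or a + b = k - 2 (two pins); an end removal gives a = 0.
By Sprague-Grundy, G(k) = mex{ G(a) XOR G(b) } over all these splits. G(0) = 0.
G(1): splits (0,0):0^0=0 -> mex({0}) = 1
G(2): splits (0,1):0^1=1 (0,0):0^0=0 -> mex({0, 1}) = 2
G(3): splits (0,2):0^2=2 (1,1):1^1=0 (0,1):0^1=1 -> mex({0, 1, 2}) = 3
G(4): splits (0,3):0^3=3 (1,2):1^2=3 (0,2):0^2=2 (1,1):1^1=0 -> mex({0, 2, 3}) = 1
G(5): splits (0,4):0^1=1 (1,3):1^3=2 (2,2):2^2=0 (0,3):0^3=3 (1,2):1^2=3 -> mex({0, 1, 2, 3}) = 4
G(6) = mex({0, 1, 2, 4}) = 3
G(7) = mex({0, 1, 3, 4, 5}) = 2
G(8) = mex({0, 2, 3, 5, 6}) = 1
G(9) = mex({0, 1, 2, 3, 6, 7}) = 4
G(10) = mex({0, 1, 3, 4, 5, 7}) = 2
G(11) = mex({0, 1, 2, 3, 4, 5}) = 6
G(12) = mex({0, 1, 2, 3, 5, 6, 7}) = 4
G(13) = mex({0, 2, 3, 4, 6, 7}) = 1
G(14) = mex({0, 1, 4, 5, 6, 7}) = 2
G(15) = mex({0, 1, 2, 3, 4, 5, 6}) = 7
G(16) = mex({0, 2, 3, 5, 6, 7}) = 1
G(17) = mex({0, 1, 2, 3, 5, 6, 7}) = 4
G(18) = mex({0, 1, 2, 4, 5, 6}) = 3
G(19) = mex({0, 1, 3, 4, 5, 7}) = 2
G(20) = mex({0, 2, 3, 4, 5, 6, 7}) = 1
G(21) = mex({0, 1, 2, 3, 5, 6, 7}) = 4
G(22) = mex({0, 1, 2, 3, 4, 5, 7}) = 6
G(23) = mex({0, 1, 2, 3, 4, 5, 6}) = 7
G(24) = mex({0, 1, 2, 3, 5, 6, 7}) = 4
G(25) = mex({0, 2, 3, 4, 6, 7}) = 1
G(26) = mex({0, 1, 3, 4, 5, 6, 7}) = 2
G(27) = mex({0, 1, 2, 3, 4, 5, 6, 7}) = 8
G(28) = mex({0, 1, 2, 3, 4, 6, 7, 8}) = 5
G(29) = mex({0, 1, 2, 3, 5, 6, 7, 8, 9}) = 4
G(30) = mex({0, 1, 2, 3, 4, 5, 6, 9, 10}) = 7
G(31) = mex({0, 1, 3, 4, 5, 7, 10, 11}) = 2
G(32) = mex({0, 2, 3, 4, 5, 6, 7, 9, 11}) = 1
G(33) = mex({0, 1, 2, 3, 4, 5, 6, 7, 9, 12}) = 8
G(34) = mex({0, 1, 2, 3, 4, 5, 7, 8, 11, 12}) = 6
G(35) = mex({0, 1, 2, 3, 4, 5, 6, 8, 9, 10, 11}) = 7
G(36) = mex({0, 1, 2, 3, 5, 6, 7, 9, 10}) = 4
G(37) = mex({0, 2, 3, 4, 6, 7, 9, 10, 11, 12}) = 1
G(38) = mex({0, 1, 3, 4, 5, 6, 7, 9, 10, 11, 12}) = 2
G(39) = mex({0, 1, 2, 4, 5, 6, 7, 9, 10, 12, 14}) = 3
G(40) = mex({0, 2, 3, 4, 6, 7, 11, 12, 14}) = 1
G(41) = mex({0, 1, 2, 3, 5, 6, 7, 9, 10, 11, 12}) = 4
G(42) = mex({0, 1, 2, 3, 4, 5, 6, 9, 10}) = 7
G(43) = mex({0, 1, 3, 4, 5, 7, 9, 10, 12, 15}) = 2
G(44) = mex({0, 2, 3, 4, 5, 6, 7, 9, 10, 12, 15}) = 1
G(45) = mex({0, 1, 2, 3, 4, 5, 6, 7, 9, 10, 12, 14}) = 8
G(46) = mex({0, 1, 3, 4, 5, 7, 8, 11, 12, 14}) = 2
Therefore G(46) = 2.

2


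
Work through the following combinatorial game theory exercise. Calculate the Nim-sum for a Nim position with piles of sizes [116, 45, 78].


We need the XOR (exclusive or) of all pile sizes.
After XOR-ing pile 1 (size 116): 0 XOR 116 = 116
After XOR-ing pile 2 (size 45): 116 XOR 45 = 89
After XOR-ing pile 3 (size 78): 89 XOR 78 = 23
The Nim-value of this position is 23.

23


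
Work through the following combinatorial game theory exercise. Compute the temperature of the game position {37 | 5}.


The game is {37 | 5}, a switch {a | b} with numbers a > b.
Cooling {a | b} by t gives {a - t | b + t}, which stops being hot when a - t = b + t, i.e. at t = (a - b)/2. So the temperature of a switch is (a - b)/2.
Temperature = (Left option - Right option) / 2
= (37 - (5)) / 2
= 32 / 2
= 16

16


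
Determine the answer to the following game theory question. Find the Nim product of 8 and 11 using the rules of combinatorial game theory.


Nim multiplication is bilinear over XOR: (u XOR v) * w = (u*w) XOR (v*w).
So we split each operand into its bit components and XOR the pairwise Nim products.
8 = 8 (as XOR of powers of 2).
11 = 1 + 2 + 8 (as XOR of powers of 2).
Using the standard Nim-product table on single bits:
  2*2 = 3,   2*4 = 8,   2*8 = 12,
  4*4 = 6,   4*8 = 11,  8*8 = 13,
and  1*x = x (identity), k*l = l*k (commutative).
Pairwise Nim products:
  8 * 1 = 8
  8 * 2 = 12
  8 * 8 = 13
XOR them: 8 XOR 12 XOR 13 = 9.
Result: 8 * 11 = 9 (in Nim).

9


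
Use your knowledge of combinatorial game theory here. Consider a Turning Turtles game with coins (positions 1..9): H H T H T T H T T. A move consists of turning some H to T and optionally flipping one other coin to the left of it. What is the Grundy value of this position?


Coins: H H T H T T H T T
Key fact: a single head at position k behaves exactly like a Nim heap of size k (turning it to T and optionally flipping a coin at j < k corresponds to moving the heap from k to j, or to 0), and heads combine as a disjunctive sum (two heads at the same place would cancel, matching j XOR j = 0). So the Nim-value is the XOR of the 1-indexed positions of the heads.
Face-up positions (1-indexed): [1, 2, 4, 7]
XOR 0 with 1: 0 XOR 1 = 1
XOR 1 with 2: 1 XOR 2 = 3
XOR 3 with 4: 3 XOR 4 = 7
XOR 7 with 7: 7 XOR 7 = 0
Nim-value = 0

0


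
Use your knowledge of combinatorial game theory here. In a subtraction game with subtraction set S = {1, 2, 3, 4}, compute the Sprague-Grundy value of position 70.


The subtraction set is S = {1, 2, 3, 4}.
G(k) = mex{ G(k - s) : s in S, s <= k }. We compute iteratively: G(0) = 0.
G(1) = mex({0}) = 1
G(2) = mex({0, 1}) = 2
G(3) = mex({0, 1, 2}) = 3
G(4) = mex({0, 1, 2, 3}) = 4
G(5) = mex({1, 2, 3, 4}) = 0
G(6) = mex({0, 2, 3, 4}) = 1
G(7) = mex({0, 1, 3, 4}) = 2
G(8) = mex({0, 1, 2, 4}) = 3
Observe that G(5)..G(8) = 0, 1, 2, 3 repeats G(0)..G(3) = 0, 1, 2, 3.
For k >= max(S) = 4, G(k) is determined by the previous 4 values G(k-4)..G(k-1); a window of 4 consecutive values has recurred shifted by 5, so by induction G(k + 5) = G(k) for all k >= 0: the sequence is periodic from the start with period 5.
One period: G(0..4) = 0, 1, 2, 3, 4.
70 mod 5 = 0, so G(70) = G(0) = 0.

0


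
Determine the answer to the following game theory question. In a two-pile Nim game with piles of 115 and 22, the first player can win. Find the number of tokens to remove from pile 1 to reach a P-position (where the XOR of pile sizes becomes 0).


Piles: 115 and 22
Current XOR: 115 XOR 22 = 101 (non-zero, so this is an N-position).
To make the XOR zero, we need to find a move that balances the piles.
For pile 1 (size 115): target = 115 XOR 101 = 22
We reduce pile 1 from 115 to 22.
Tokens removed: 115 - 22 = 93
Verification: 22 XOR 22 = 0

93


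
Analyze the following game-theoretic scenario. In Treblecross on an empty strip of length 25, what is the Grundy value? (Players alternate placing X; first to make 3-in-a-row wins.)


Treblecross: place X on empty cells; 3-in-a-row wins.
Playing within two cells of an existing X lets the opponent win at once, so sensible play treats the cells i-2..i+2 around each X as dead. The player left with no safe cell loses, so this is a normal-play take-away game on strips of safe cells.
Placing X at cell i (0-indexed) of a strip of k safe cells leaves independent strips of sizes max(0, i-2) and max(0, k-i-3). Hence G(k) = mex{ G(max(0,i-2)) XOR G(max(0,k-i-3)) : 0 <= i < k }, with G(0) = 0.
G(1): splits (0,0):0^0=0 -> mex({0}) = 1
G(2): splits (0,0):0^0=0 -> mex({0}) = 1
G(3): splits (0,0):0^0=0 -> mex({0}) = 1
G(4): splits (0,1):0^1=1 (0,0):0^0=0 -> mex({0, 1}) = 2
G(5): splits (0,2):0^1=1 (0,1):0^1=1 (0,0):0^0=0 -> mex({0, 1}) = 2
G(6) = mex({1}) = 0
G(7) = mex({0, 1, 2}) = 3
G(8) = mex({0, 1, 2}) = 3
G(9) = mex({0, 2}) = 1
G(10) = mex({0, 2, 3}) = 1
G(11) = mex({0, 3}) = 1
G(12) = mex({1, 3}) = 0
G(13) = mex({0, 1, 2, 3}) = 4
G(14) = mex({0, 1, 2}) = 3
G(15) = mex({0, 1, 2}) = 3
G(16) = mex({0, 1, 2, 4}) = 3
G(17) = mex({0, 1, 3, 4}) = 2
G(18) = mex({0, 1, 3, 4}) = 2
G(19) = mex({0, 1, 3, 5}) = 2
G(20) = mex({0, 1, 2, 3, 5}) = 4
G(21) = mex({0, 1, 2, 3, 5}) = 4
G(22) = mex({1, 2, 6}) = 0
G(23) = mex({0, 1, 2, 3, 4, 6}) = 5
G(24) = mex({0, 1, 2, 3, 4}) = 5
G(25) = mex({0, 1, 3, 4, 7}) = 2
Therefore G(25) = 2.

2


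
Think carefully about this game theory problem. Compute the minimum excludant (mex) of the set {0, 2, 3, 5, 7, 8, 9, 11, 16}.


Set = {0, 2, 3, 5, 7, 8, 9, 11, 16}
0 is in the set.
1 is NOT in the set. This is the mex.
mex = 1

1


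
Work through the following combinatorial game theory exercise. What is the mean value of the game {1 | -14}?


Game = {1 | -14}, a switch {a | b} with numbers a > b.
Its thermograph has left wall a - t and right wall b + t, which meet at t = (a - b)/2, where both equal (a + b)/2. So the mast (mean value) is at (a + b)/2.
Mean = (1 + (-14))/2 = -13/2 = -13/2

-13/2


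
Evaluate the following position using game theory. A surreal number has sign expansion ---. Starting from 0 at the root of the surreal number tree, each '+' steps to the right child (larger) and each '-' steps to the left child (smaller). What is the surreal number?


Sign expansion: ---
Rule: track bounds (lo, hi), initially (-inf, +inf). On '+', the current value becomes lo and we move to the simplest number in (value, hi): value + 1 if hi = +inf, otherwise the midpoint (value + hi)/2. On '-', the current value becomes hi and we move to value - 1 if lo = -inf, otherwise the midpoint (lo + value)/2.
Start at 0.
Step 1: sign = -, move left. Bounds: (-inf, 0). Value = -1
Step 2: sign = -, move left. Bounds: (-inf, -1). Value = -2
Step 3: sign = -, move left. Bounds: (-inf, -2). Value = -3
The surreal number with sign expansion --- is -3.

-3


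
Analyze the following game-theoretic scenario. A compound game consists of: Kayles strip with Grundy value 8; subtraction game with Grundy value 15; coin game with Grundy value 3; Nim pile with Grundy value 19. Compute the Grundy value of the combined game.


By the Sprague-Grundy theorem, the Grundy value of a sum of games is the XOR of individual Grundy values.
Kayles strip: Grundy value = 8. Running XOR: 0 XOR 8 = 8
subtraction game: Grundy value = 15. Running XOR: 8 XOR 15 = 7
coin game: Grundy value = 3. Running XOR: 7 XOR 3 = 4
Nim pile: Grundy value = 19. Running XOR: 4 XOR 19 = 23
The combined Grundy value is 23.

23


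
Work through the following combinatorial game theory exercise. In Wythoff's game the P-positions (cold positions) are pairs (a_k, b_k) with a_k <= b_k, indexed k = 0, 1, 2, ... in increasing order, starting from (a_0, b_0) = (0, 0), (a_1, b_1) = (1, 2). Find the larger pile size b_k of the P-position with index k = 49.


By Wythoff's theorem, a_k = floor(k * phi) and b_k = floor(k * phi^2) = a_k + k, where phi = (1 + sqrt(5))/2 is the golden ratio.
phi = (1 + sqrt(5))/2 = 1.618034
phi^2 = phi + 1 = 2.618034
k = 49
k * phi^2 = 49 * 2.618034 = 128.283665
b_49 = floor(k * phi^2) = 128 (check: a_49 + k = 79 + 49 = 128)

128


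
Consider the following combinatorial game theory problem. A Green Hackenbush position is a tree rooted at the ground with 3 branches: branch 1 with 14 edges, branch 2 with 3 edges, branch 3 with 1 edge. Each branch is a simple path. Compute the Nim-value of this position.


The tree has 3 branches from the ground vertex.
In Green Hackenbush, the Nim-value of a simple path of length k is k.
Branch 1: length 14, Nim-value = 14
Branch 2: length 3, Nim-value = 3
Branch 3: length 1, Nim-value = 1
Total Nim-value = XOR of all branch values:
0 XOR 14 = 14
14 XOR 3 = 13
13 XOR 1 = 12
Nim-value of the tree = 12

12


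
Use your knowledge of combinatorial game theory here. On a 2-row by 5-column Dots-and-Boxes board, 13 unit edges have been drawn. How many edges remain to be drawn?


Grid: 2 x 5 boxes, i.e. 3 rows and 6 columns of dots.
Horizontal edges: (rows + 1) * cols = 3 * 5 = 15
Vertical edges: rows * (cols + 1) = 2 * 6 = 12
Total edges: 15 + 12 = 27
Edges drawn: 13
Remaining: 27 - 13 = 14

14


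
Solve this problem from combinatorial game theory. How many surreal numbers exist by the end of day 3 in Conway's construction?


Day 0: {|} = 0 is born. Count = 1.
Day n: the number of surreal numbers born by day n is 2^(n+1) - 1.
By day 0: 2^1 - 1 = 1
By day 1: 2^2 - 1 = 3
By day 2: 2^3 - 1 = 7
By day 3: 2^4 - 1 = 15
By day 3: 15 surreal numbers.

15


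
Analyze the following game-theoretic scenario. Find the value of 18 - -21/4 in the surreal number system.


x = 18, y = -21/4
Converting to common denominator: 4
x = 72/4, y = -21/4
x - y = 18 - -21/4 = 93/4

93/4


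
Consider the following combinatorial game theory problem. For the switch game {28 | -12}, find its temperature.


The game is {28 | -12}, a switch {a | b} with numbers a > b.
Cooling {a | b} by t gives {a - t | b + t}, which stops being hot when a - t = b + t, i.e. at t = (a - b)/2. So the temperature of a switch is (a - b)/2.
Temperature = (Left option - Right option) / 2
= (28 - (-12)) / 2
= 40 / 2
= 20

20


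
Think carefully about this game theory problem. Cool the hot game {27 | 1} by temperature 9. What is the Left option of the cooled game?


Original game: {27 | 1} (a switch {a | b} with a > b).
Cooling by t (for t below the temperature (a - b)/2 = 13) taxes each move by t: {a | b} cooled by t is {a - t | b + t}.
Cooling amount: t = 9
Cooled Left option: 27 - 9 = 18
Cooled Right option: 1 + 9 = 10
Cooled game: {18 | 10}
Left option = 18

18


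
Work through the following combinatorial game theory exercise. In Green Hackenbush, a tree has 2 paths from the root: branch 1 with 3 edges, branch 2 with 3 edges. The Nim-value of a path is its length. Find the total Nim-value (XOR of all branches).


The tree has 2 branches from the ground vertex.
In Green Hackenbush, the Nim-value of a simple path of length k is k.
Branch 1: length 3, Nim-value = 3
Branch 2: length 3, Nim-value = 3
Total Nim-value = XOR of all branch values:
0 XOR 3 = 3
3 XOR 3 = 0
Nim-value of the tree = 0

0


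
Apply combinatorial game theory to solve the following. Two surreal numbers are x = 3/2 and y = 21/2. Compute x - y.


x = 3/2, y = 21/2
Converting to common denominator: 2
x = 3/2, y = 21/2
x - y = 3/2 - 21/2 = -9

-9


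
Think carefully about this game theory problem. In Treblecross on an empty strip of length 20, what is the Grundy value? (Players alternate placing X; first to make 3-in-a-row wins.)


Treblecross: place X on empty cells; 3-in-a-row wins.
Playing within two cells of an existing X lets the opponent win at once, so sensible play treats the cells i-2..i+2 around each X as dead. The player left with no safe cell loses, so this is a normal-play take-away game on strips of safe cells.
Placing X at cell i (0-indexed) of a strip of k safe cells leaves independent strips of sizes max(0, i-2) and max(0, k-i-3). Hence G(k) = mex{ G(max(0,i-2)) XOR G(max(0,k-i-3)) : 0 <= i < k }, with G(0) = 0.
G(1): splits (0,0):0^0=0 -> mex({0}) = 1
G(2): splits (0,0):0^0=0 -> mex({0}) = 1
G(3): splits (0,0):0^0=0 -> mex({0}) = 1
G(4): splits (0,1):0^1=1 (0,0):0^0=0 -> mex({0, 1}) = 2
G(5): splits (0,2):0^1=1 (0,1):0^1=1 (0,0):0^0=0 -> mex({0, 1}) = 2
G(6) = mex({1}) = 0
G(7) = mex({0, 1, 2}) = 3
G(8) = mex({0, 1, 2}) = 3
G(9) = mex({0, 2}) = 1
G(10) = mex({0, 2, 3}) = 1
G(11) = mex({0, 3}) = 1
G(12) = mex({1, 3}) = 0
G(13) = mex({0, 1, 2, 3}) = 4
G(14) = mex({0, 1, 2}) = 3
G(15) = mex({0, 1, 2}) = 3
G(16) = mex({0, 1, 2, 4}) = 3
G(17) = mex({0, 1, 3, 4}) = 2
G(18) = mex({0, 1, 3, 4}) = 2
G(19) = mex({0, 1, 3, 5}) = 2
G(20) = mex({0, 1, 2, 3, 5}) = 4
Therefore G(20) = 4.

4


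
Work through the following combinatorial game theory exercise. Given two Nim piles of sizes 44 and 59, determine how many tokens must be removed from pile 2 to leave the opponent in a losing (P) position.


Piles: 44 and 59
Current XOR: 44 XOR 59 = 23 (non-zero, so this is an N-position).
To make the XOR zero, we need to find a move that balances the piles.
For pile 2 (size 59): target = 59 XOR 23 = 44
We reduce pile 2 from 59 to 44.
Tokens removed: 59 - 44 = 15
Verification: 44 XOR 44 = 0

15


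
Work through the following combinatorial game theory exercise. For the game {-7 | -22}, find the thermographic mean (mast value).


Game = {-7 | -22}, a switch {a | b} with numbers a > b.
Its thermograph has left wall a - t and right wall b + t, which meet at t = (a - b)/2, where both equal (a + b)/2. So the mast (mean value) is at (a + b)/2.
Mean = (-7 + (-22))/2 = -29/2 = -29/2

-29/2


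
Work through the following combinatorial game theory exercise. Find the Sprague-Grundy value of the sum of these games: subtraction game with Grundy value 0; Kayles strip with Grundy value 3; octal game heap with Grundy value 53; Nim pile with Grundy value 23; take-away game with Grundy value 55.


By the Sprague-Grundy theorem, the Grundy value of a sum of games is the XOR of individual Grundy values.
subtraction game: Grundy value = 0. Running XOR: 0 XOR 0 = 0
Kayles strip: Grundy value = 3. Running XOR: 0 XOR 3 = 3
octal game heap: Grundy value = 53. Running XOR: 3 XOR 53 = 54
Nim pile: Grundy value = 23. Running XOR: 54 XOR 23 = 33
take-away game: Grundy value = 55. Running XOR: 33 XOR 55 = 22
The combined Grundy value is 22.

22


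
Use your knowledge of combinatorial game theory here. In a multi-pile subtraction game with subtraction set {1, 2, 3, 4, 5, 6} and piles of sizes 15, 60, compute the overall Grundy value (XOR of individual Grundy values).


Subtraction set: {1, 2, 3, 4, 5, 6}
For this subtraction set, G(n) = n mod 7 (period = max + 1 = 7).
Pile 1 (size 15): G(15) = 15 mod 7 = 1
Pile 2 (size 60): G(60) = 60 mod 7 = 4
Total Grundy value = XOR of all: 1 XOR 4 = 5

5


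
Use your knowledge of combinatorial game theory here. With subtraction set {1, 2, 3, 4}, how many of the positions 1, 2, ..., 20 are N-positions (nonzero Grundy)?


Subtraction set S = {1, 2, 3, 4}, so G(n) = n mod 5.
G(n) = 0 when n is a multiple of 5.
Multiples of 5 in [1, 20]: 4
N-positions (nonzero Grundy) = 20 - 4 = 16

16


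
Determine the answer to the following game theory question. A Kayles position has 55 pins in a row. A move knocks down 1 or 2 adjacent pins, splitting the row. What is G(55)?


Kayles: a move removes 1 or 2 adjacent pins from a contiguous row.
Removing pins from a row of k leaves two independent rows (a, b) with a + b = k - 1 (one pin) or a + b = k - 2 (two pins); an end removal gives a = 0.
By Sprague-Grundy, G(k) = mex{ G(a) XOR G(b) } over all these splits. G(0) = 0.
G(1): splits (0,0):0^0=0 -> mex({0}) = 1
G(2): splits (0,1):0^1=1 (0,0):0^0=0 -> mex({0, 1}) = 2
G(3): splits (0,2):0^2=2 (1,1):1^1=0 (0,1):0^1=1 -> mex({0, 1, 2}) = 3
G(4): splits (0,3):0^3=3 (1,2):1^2=3 (0,2):0^2=2 (1,1):1^1=0 -> mex({0, 2, 3}) = 1
G(5): splits (0,4):0^1=1 (1,3):1^3=2 (2,2):2^2=0 (0,3):0^3=3 (1,2):1^2=3 -> mex({0, 1, 2, 3}) = 4
G(6) = mex({0, 1, 2, 4}) = 3
G(7) = mex({0, 1, 3, 4, 5}) = 2
G(8) = mex({0, 2, 3, 5, 6}) = 1
G(9) = mex({0, 1, 2, 3, 6, 7}) = 4
G(10) = mex({0, 1, 3, 4, 5, 7}) = 2
G(11) = mex({0, 1, 2, 3, 4, 5}) = 6
G(12) = mex({0, 1, 2, 3, 5, 6, 7}) = 4
G(13) = mex({0, 2, 3, 4, 6, 7}) = 1
G(14) = mex({0, 1, 4, 5, 6, 7}) = 2
G(15) = mex({0, 1, 2, 3, 4, 5, 6}) = 7
G(16) = mex({0, 2, 3, 5, 6, 7}) = 1
G(17) = mex({0, 1, 2, 3, 5, 6, 7}) = 4
G(18) = mex({0, 1, 2, 4, 5, 6}) = 3
G(19) = mex({0, 1, 3, 4, 5, 7}) = 2
G(20) = mex({0, 2, 3, 4, 5, 6, 7}) = 1
G(21) = mex({0, 1, 2, 3, 5, 6, 7}) = 4
G(22) = mex({0, 1, 2, 3, 4, 5, 7}) = 6
G(23) = mex({0, 1, 2, 3, 4, 5, 6}) = 7
G(24) = mex({0, 1, 2, 3, 5, 6, 7}) = 4
G(25) = mex({0, 2, 3, 4, 6, 7}) = 1
G(26) = mex({0, 1, 3, 4, 5, 6, 7}) = 2
G(27) = mex({0, 1, 2, 3, 4, 5, 6, 7}) = 8
G(28) = mex({0, 1, 2, 3, 4, 6, 7, 8}) = 5
G(29) = mex({0, 1, 2, 3, 5, 6, 7, 8, 9}) = 4
G(30) = mex({0, 1, 2, 3, 4, 5, 6, 9, 10}) = 7
G(31) = mex({0, 1, 3, 4, 5, 7, 10, 11}) = 2
G(32) = mex({0, 2, 3, 4, 5, 6, 7, 9, 11}) = 1
G(33) = mex({0, 1, 2, 3, 4, 5, 6, 7, 9, 12}) = 8
G(34) = mex({0, 1, 2, 3, 4, 5, 7, 8, 11, 12}) = 6
G(35) = mex({0, 1, 2, 3, 4, 5, 6, 8, 9, 10, 11}) = 7
G(36) = mex({0, 1, 2, 3, 5, 6, 7, 9, 10}) = 4
G(37) = mex({0, 2, 3, 4, 6, 7, 9, 10, 11, 12}) = 1
G(38) = mex({0, 1, 3, 4, 5, 6, 7, 9, 10, 11, 12}) = 2
G(39) = mex({0, 1, 2, 4, 5, 6, 7, 9, 10, 12, 14}) = 3
G(40) = mex({0, 2, 3, 4, 6, 7, 11, 12, 14}) = 1
G(41) = mex({0, 1, 2, 3, 5, 6, 7, 9, 10, 11, 12}) = 4
G(42) = mex({0, 1, 2, 3, 4, 5, 6, 9, 10}) = 7
G(43) = mex({0, 1, 3, 4, 5, 7, 9, 10, 12, 15}) = 2
G(44) = mex({0, 2, 3, 4, 5, 6, 7, 9, 10, 12, 15}) = 1
G(45) = mex({0, 1, 2, 3, 4, 5, 6, 7, 9, 10, 12, 14}) = 8
G(46) = mex({0, 1, 3, 4, 5, 7, 8, 11, 12, 14}) = 2
G(47) = mex({0, 1, 2, 3, 4, 5, 6, 8, 9, 10, 11, 12}) = 7
G(48) = mex({0, 1, 2, 3, 5, 6, 7, 9, 10}) = 4
G(49) = mex({0, 2, 3, 4, 6, 7, 9, 10, 11, 12, 15}) = 1
G(50) = mex({0, 1, 4, 5, 6, 7, 9, 11, 12, 14, 15}) = 2
G(51) = mex({0, 1, 2, 3, 4, 5, 6, 7, 9, 12, 14, 15}) = 8
G(52) = mex({0, 2, 3, 4, 5, 6, 7, 8, 11, 12, 15}) = 1
G(53) = mex({0, 1, 2, 3, 5, 6, 7, 8, 9, 10, 11, 12}) = 4
G(54) = mex({0, 1, 2, 3, 4, 5, 6, 9, 10}) = 7
G(55) = mex({0, 1, 3, 4, 5, 7, 9, 10, 11, 12}) = 2
Therefore G(55) = 2.

2


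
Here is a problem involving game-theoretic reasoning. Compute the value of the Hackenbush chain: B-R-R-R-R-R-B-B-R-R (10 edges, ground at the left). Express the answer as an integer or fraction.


Edges (from ground): B-R-R-R-R-R-B-B-R-R
By Berlekamp's sign-expansion rule, a Blue-Red Hackenbush stalk has the value of the surreal number whose sign sequence is the edge sequence with B -> + and R -> -.
Sign sequence: +-----++--
Trace the sign expansion in the surreal number tree, starting from 0:
Edge 1: B (sign +) -> bounds (0, +inf), value = 1
Edge 2: R (sign -) -> bounds (0, 1), value = 1/2
Edge 3: R (sign -) -> bounds (0, 1/2), value = 1/4
Edge 4: R (sign -) -> bounds (0, 1/4), value = 1/8
Edge 5: R (sign -) -> bounds (0, 1/8), value = 1/16
Edge 6: R (sign -) -> bounds (0, 1/16), value = 1/32
Edge 7: B (sign +) -> bounds (1/32, 1/16), value = 3/64
Edge 8: B (sign +) -> bounds (3/64, 1/16), value = 7/128
Edge 9: R (sign -) -> bounds (3/64, 7/128), value = 13/256
Edge 10: R (sign -) -> bounds (3/64, 13/256), value = 25/512
Game value = 25/512

25/512


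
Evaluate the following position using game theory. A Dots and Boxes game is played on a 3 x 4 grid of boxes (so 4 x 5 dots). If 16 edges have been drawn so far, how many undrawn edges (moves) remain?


Grid: 3 x 4 boxes, i.e. 4 rows and 5 columns of dots.
Horizontal edges: (rows + 1) * cols = 4 * 4 = 16
Vertical edges: rows * (cols + 1) = 3 * 5 = 15
Total edges: 16 + 15 = 31
Edges drawn: 16
Remaining: 31 - 16 = 15

15


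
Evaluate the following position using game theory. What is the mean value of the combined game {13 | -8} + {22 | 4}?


G1 = {13 | -8}, G2 = {22 | 4}
Each is a switch {a | b} with numbers a > b; its mean value is (a + b)/2, and mean value is additive over game sums: m(G1 + G2) = m(G1) + m(G2).
Mean of G1 = (13 + (-8))/2 = 5/2 = 5/2
Mean of G2 = (22 + (4))/2 = 26/2 = 13
Mean of G1 + G2 = 5/2 + 13 = 31/2

31/2


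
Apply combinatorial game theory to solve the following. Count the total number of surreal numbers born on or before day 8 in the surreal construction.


Day 0: {|} = 0 is born. Count = 1.
Day n: the number of surreal numbers born by day n is 2^(n+1) - 1.
By day 0: 2^1 - 1 = 1
By day 1: 2^2 - 1 = 3
By day 2: 2^3 - 1 = 7
By day 3: 2^4 - 1 = 15
By day 4: 2^5 - 1 = 31
By day 5: 2^6 - 1 = 63
By day 6: 2^7 - 1 = 127
By day 7: 2^8 - 1 = 255
By day 8: 2^9 - 1 = 511
By day 8: 511 surreal numbers.

511


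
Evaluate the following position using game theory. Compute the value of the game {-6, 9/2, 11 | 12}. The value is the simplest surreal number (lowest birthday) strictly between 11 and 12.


Left options: {-6, 9/2, 11}, max = 11
Right options: {12}, min = 12
All options are numbers and max(Left) < min(Right), so by the simplicity theorem the value is the simplest (earliest-born) number strictly between 11 and 12.
No integer lies strictly between 11 and 12, so the value is the dyadic rational m/2^k in the interval with the smallest k (then m odd); search k = 1, 2, ...:
Denominator 2: 23/2 lies strictly between 11 and 12 -- found.
The simplest number in the interval is 23/2.
Game value = 23/2

23/2


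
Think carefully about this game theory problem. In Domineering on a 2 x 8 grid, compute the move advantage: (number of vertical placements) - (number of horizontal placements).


Board is 2 x 8 (rows x cols).
Left (vertical) placements: (rows-1) * cols = 1 * 8 = 8
Right (horizontal) placements: rows * (cols-1) = 2 * 7 = 14
Advantage = Left - Right = 8 - 14 = -6

-6


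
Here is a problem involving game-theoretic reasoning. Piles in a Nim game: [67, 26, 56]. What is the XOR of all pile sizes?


We need the XOR (exclusive or) of all pile sizes.
After XOR-ing pile 1 (size 67): 0 XOR 67 = 67
After XOR-ing pile 2 (size 26): 67 XOR 26 = 89
After XOR-ing pile 3 (size 56): 89 XOR 56 = 97
The Nim-value of this position is 97.

97


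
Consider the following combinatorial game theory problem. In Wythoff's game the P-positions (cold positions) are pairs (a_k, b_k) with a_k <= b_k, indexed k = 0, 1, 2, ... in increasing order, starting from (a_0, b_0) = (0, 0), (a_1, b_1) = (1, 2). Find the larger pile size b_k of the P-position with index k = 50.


By Wythoff's theorem, a_k = floor(k * phi) and b_k = floor(k * phi^2) = a_k + k, where phi = (1 + sqrt(5))/2 is the golden ratio.
phi = (1 + sqrt(5))/2 = 1.618034
phi^2 = phi + 1 = 2.618034
k = 50
k * phi^2 = 50 * 2.618034 = 130.901699
b_50 = floor(k * phi^2) = 130 (check: a_50 + k = 80 + 50 = 130)

130


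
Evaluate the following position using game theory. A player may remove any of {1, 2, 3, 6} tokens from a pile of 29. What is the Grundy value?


The subtraction set is S = {1, 2, 3, 6}.
G(k) = mex{ G(k - s) : s in S, s <= k }. We compute iteratively: G(0) = 0.
G(1) = mex({0}) = 1
G(2) = mex({0, 1}) = 2
G(3) = mex({0, 1, 2}) = 3
G(4) = mex({1, 2, 3}) = 0
G(5) = mex({0, 2, 3}) = 1
G(6) = mex({0, 1, 3}) = 2
G(7) = mex({0, 1, 2}) = 3
G(8) = mex({1, 2, 3}) = 0
G(9) = mex({0, 2, 3}) = 1
Observe that G(4)..G(9) = 0, 1, 2, 3, 0, 1 repeats G(0)..G(5) = 0, 1, 2, 3, 0, 1.
For k >= max(S) = 6, G(k) is determined by the previous 6 values G(k-6)..G(k-1); a window of 6 consecutive values has recurred shifted by 4, so by induction G(k + 4) = G(k) for all k >= 0: the sequence is periodic from the start with period 4.
One period: G(0..3) = 0, 1, 2, 3.
29 mod 4 = 1, so G(29) = G(1) = 1.

1


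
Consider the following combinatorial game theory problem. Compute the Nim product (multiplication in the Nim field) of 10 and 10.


Nim multiplication is bilinear over XOR: (u XOR v) * w = (u*w) XOR (v*w).
So we split each operand into its bit components and XOR the pairwise Nim products.
10 = 2 + 8 (as XOR of powers of 2).
10 = 2 + 8 (as XOR of powers of 2).
Using the standard Nim-product table on single bits:
  2*2 = 3,   2*4 = 8,   2*8 = 12,
  4*4 = 6,   4*8 = 11,  8*8 = 13,
and  1*x = x (identity), k*l = l*k (commutative).
Pairwise Nim products:
  2 * 2 = 3
  2 * 8 = 12
  8 * 2 = 12
  8 * 8 = 13
XOR them: 3 XOR 12 XOR 12 XOR 13 = 14.
Result: 10 * 10 = 14 (in Nim).

14


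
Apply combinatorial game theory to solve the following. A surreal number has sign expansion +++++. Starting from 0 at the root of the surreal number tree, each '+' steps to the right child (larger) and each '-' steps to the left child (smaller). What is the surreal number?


Sign expansion: +++++
Rule: track bounds (lo, hi), initially (-inf, +inf). On '+', the current value becomes lo and we move to the simplest number in (value, hi): value + 1 if hi = +inf, otherwise the midpoint (value + hi)/2. On '-', the current value becomes hi and we move to value - 1 if lo = -inf, otherwise the midpoint (lo + value)/2.
Start at 0.
Step 1: sign = +, move right. Bounds: (0, +inf). Value = 1
Step 2: sign = +, move right. Bounds: (1, +inf). Value = 2
Step 3: sign = +, move right. Bounds: (2, +inf). Value = 3
Step 4: sign = +, move right. Bounds: (3, +inf). Value = 4
Step 5: sign = +, move right. Bounds: (4, +inf). Value = 5
The surreal number with sign expansion +++++ is 5.

5


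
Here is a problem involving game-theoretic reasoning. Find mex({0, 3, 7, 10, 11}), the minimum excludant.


Set = {0, 3, 7, 10, 11}
0 is in the set.
1 is NOT in the set. This is the mex.
mex = 1

1


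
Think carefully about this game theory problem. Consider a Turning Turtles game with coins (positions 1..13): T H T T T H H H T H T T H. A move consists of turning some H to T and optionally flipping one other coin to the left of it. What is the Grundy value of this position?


Coins: T H T T T H H H T H T T H
Key fact: a single head at position k behaves exactly like a Nim heap of size k (turning it to T and optionally flipping a coin at j < k corresponds to moving the heap from k to j, or to 0), and heads combine as a disjunctive sum (two heads at the same place would cancel, matching j XOR j = 0). So the Nim-value is the XOR of the 1-indexed positions of the heads.
Face-up positions (1-indexed): [2, 6, 7, 8, 10, 13]
XOR 0 with 2: 0 XOR 2 = 2
XOR 2 with 6: 2 XOR 6 = 4
XOR 4 with 7: 4 XOR 7 = 3
XOR 3 with 8: 3 XOR 8 = 11
XOR 11 with 10: 11 XOR 10 = 1
XOR 1 with 13: 1 XOR 13 = 12
Nim-value = 12

12


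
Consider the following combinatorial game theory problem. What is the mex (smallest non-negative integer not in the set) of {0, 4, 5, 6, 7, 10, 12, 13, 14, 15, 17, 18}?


Set = {0, 4, 5, 6, 7, 10, 12, 13, 14, 15, 17, 18}
0 is in the set.
1 is NOT in the set. This is the mex.
mex = 1

1


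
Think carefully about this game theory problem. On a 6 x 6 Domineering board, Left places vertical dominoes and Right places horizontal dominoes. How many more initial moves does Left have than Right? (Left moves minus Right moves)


Board is 6 x 6 (rows x cols).
Left (vertical) placements: (rows-1) * cols = 5 * 6 = 30
Right (horizontal) placements: rows * (cols-1) = 6 * 5 = 30
Advantage = Left - Right = 30 - 30 = 0

0


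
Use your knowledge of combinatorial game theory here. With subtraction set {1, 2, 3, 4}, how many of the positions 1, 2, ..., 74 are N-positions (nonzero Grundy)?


Subtraction set S = {1, 2, 3, 4}, so G(n) = n mod 5.
G(n) = 0 when n is a multiple of 5.
Multiples of 5 in [1, 74]: 14
N-positions (nonzero Grundy) = 74 - 14 = 60

60


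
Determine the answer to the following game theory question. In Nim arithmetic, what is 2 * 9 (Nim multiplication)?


Nim multiplication is bilinear over XOR: (u XOR v) * w = (u*w) XOR (v*w).
So we split each operand into its bit components and XOR the pairwise Nim products.
2 = 2 (as XOR of powers of 2).
9 = 1 + 8 (as XOR of powers of 2).
Using the standard Nim-product table on single bits:
  2*2 = 3,   2*4 = 8,   2*8 = 12,
  4*4 = 6,   4*8 = 11,  8*8 = 13,
and  1*x = x (identity), k*l = l*k (commutative).
Pairwise Nim products:
  2 * 1 = 2
  2 * 8 = 12
XOR them: 2 XOR 12 = 14.
Result: 2 * 9 = 14 (in Nim).

14


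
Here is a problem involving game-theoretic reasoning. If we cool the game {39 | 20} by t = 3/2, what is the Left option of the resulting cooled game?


Original game: {39 | 20} (a switch {a | b} with a > b).
Cooling by t (for t below the temperature (a - b)/2 = 19/2) taxes each move by t: {a | b} cooled by t is {a - t | b + t}.
Cooling amount: t = 3/2
Cooled Left option: 39 - 3/2 = 75/2
Cooled Right option: 20 + 3/2 = 43/2
Cooled game: {75/2 | 43/2}
Left option = 75/2

75/2


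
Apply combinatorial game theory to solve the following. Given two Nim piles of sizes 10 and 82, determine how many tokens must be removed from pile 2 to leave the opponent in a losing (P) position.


Piles: 10 and 82
Current XOR: 10 XOR 82 = 88 (non-zero, so this is an N-position).
To make the XOR zero, we need to find a move that balances the piles.
For pile 2 (size 82): target = 82 XOR 88 = 10
We reduce pile 2 from 82 to 10.
Tokens removed: 82 - 10 = 72
Verification: 10 XOR 10 = 0

72


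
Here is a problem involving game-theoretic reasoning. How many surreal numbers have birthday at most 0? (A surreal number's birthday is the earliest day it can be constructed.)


Day 0: {|} = 0 is born. Count = 1.
Day n: the number of surreal numbers born by day n is 2^(n+1) - 1.
By day 0: 2^1 - 1 = 1
By day 0: 1 surreal numbers.

1


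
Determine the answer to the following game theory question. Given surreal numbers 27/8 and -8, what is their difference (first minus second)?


x = 27/8, y = -8
Converting to common denominator: 8
x = 27/8, y = -64/8
x - y = 27/8 - -8 = 91/8

91/8


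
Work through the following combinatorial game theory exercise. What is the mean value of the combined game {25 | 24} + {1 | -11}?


G1 = {25 | 24}, G2 = {1 | -11}
Each is a switch {a | b} with numbers a > b; its mean value is (a + b)/2, and mean value is additive over game sums: m(G1 + G2) = m(G1) + m(G2).
Mean of G1 = (25 + (24))/2 = 49/2 = 49/2
Mean of G2 = (1 + (-11))/2 = -10/2 = -5
Mean of G1 + G2 = 49/2 + -5 = 39/2

39/2


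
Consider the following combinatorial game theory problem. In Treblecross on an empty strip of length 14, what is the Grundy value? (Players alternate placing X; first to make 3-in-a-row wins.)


Treblecross: place X on empty cells; 3-in-a-row wins.
Playing within two cells of an existing X lets the opponent win at once, so sensible play treats the cells i-2..i+2 around each X as dead. The player left with no safe cell loses, so this is a normal-play take-away game on strips of safe cells.
Placing X at cell i (0-indexed) of a strip of k safe cells leaves independent strips of sizes max(0, i-2) and max(0, k-i-3). Hence G(k) = mex{ G(max(0,i-2)) XOR G(max(0,k-i-3)) : 0 <= i < k }, with G(0) = 0.
G(1): splits (0,0):0^0=0 -> mex({0}) = 1
G(2): splits (0,0):0^0=0 -> mex({0}) = 1
G(3): splits (0,0):0^0=0 -> mex({0}) = 1
G(4): splits (0,1):0^1=1 (0,0):0^0=0 -> mex({0, 1}) = 2
G(5): splits (0,2):0^1=1 (0,1):0^1=1 (0,0):0^0=0 -> mex({0, 1}) = 2
G(6) = mex({1}) = 0
G(7) = mex({0, 1, 2}) = 3
G(8) = mex({0, 1, 2}) = 3
G(9) = mex({0, 2}) = 1
G(10) = mex({0, 2, 3}) = 1
G(11) = mex({0, 3}) = 1
G(12) = mex({1, 3}) = 0
G(13) = mex({0, 1, 2, 3}) = 4
G(14) = mex({0, 1, 2}) = 3
Therefore G(14) = 3.

3


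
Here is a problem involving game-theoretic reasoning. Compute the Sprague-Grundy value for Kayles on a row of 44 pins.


Kayles: a move removes 1 or 2 adjacent pins from a contiguous row.
Removing pins from a row of k leaves two independent rows (a, b) with a + b = k - 1 (one pin) or a + b = k - 2 (two pins); an end removal gives a = 0.
By Sprague-Grundy, G(k) = mex{ G(a) XOR G(b) } over all these splits. G(0) = 0.
G(1): splits (0,0):0^0=0 -> mex({0}) = 1
G(2): splits (0,1):0^1=1 (0,0):0^0=0 -> mex({0, 1}) = 2
G(3): splits (0,2):0^2=2 (1,1):1^1=0 (0,1):0^1=1 -> mex({0, 1, 2}) = 3
G(4): splits (0,3):0^3=3 (1,2):1^2=3 (0,2):0^2=2 (1,1):1^1=0 -> mex({0, 2, 3}) = 1
G(5): splits (0,4):0^1=1 (1,3):1^3=2 (2,2):2^2=0 (0,3):0^3=3 (1,2):1^2=3 -> mex({0, 1, 2, 3}) = 4
G(6) = mex({0, 1, 2, 4}) = 3
G(7) = mex({0, 1, 3, 4, 5}) = 2
G(8) = mex({0, 2, 3, 5, 6}) = 1
G(9) = mex({0, 1, 2, 3, 6, 7}) = 4
G(10) = mex({0, 1, 3, 4, 5, 7}) = 2
G(11) = mex({0, 1, 2, 3, 4, 5}) = 6
G(12) = mex({0, 1, 2, 3, 5, 6, 7}) = 4
G(13) = mex({0, 2, 3, 4, 6, 7}) = 1
G(14) = mex({0, 1, 4, 5, 6, 7}) = 2
G(15) = mex({0, 1, 2, 3, 4, 5, 6}) = 7
G(16) = mex({0, 2, 3, 5, 6, 7}) = 1
G(17) = mex({0, 1, 2, 3, 5, 6, 7}) = 4
G(18) = mex({0, 1, 2, 4, 5, 6}) = 3
G(19) = mex({0, 1, 3, 4, 5, 7}) = 2
G(20) = mex({0, 2, 3, 4, 5, 6, 7}) = 1
G(21) = mex({0, 1, 2, 3, 5, 6, 7}) = 4
G(22) = mex({0, 1, 2, 3, 4, 5, 7}) = 6
G(23) = mex({0, 1, 2, 3, 4, 5, 6}) = 7
G(24) = mex({0, 1, 2, 3, 5, 6, 7}) = 4
G(25) = mex({0, 2, 3, 4, 6, 7}) = 1
G(26) = mex({0, 1, 3, 4, 5, 6, 7}) = 2
G(27) = mex({0, 1, 2, 3, 4, 5, 6, 7}) = 8
G(28) = mex({0, 1, 2, 3, 4, 6, 7, 8}) = 5
G(29) = mex({0, 1, 2, 3, 5, 6, 7, 8, 9}) = 4
G(30) = mex({0, 1, 2, 3, 4, 5, 6, 9, 10}) = 7
G(31) = mex({0, 1, 3, 4, 5, 7, 10, 11}) = 2
G(32) = mex({0, 2, 3, 4, 5, 6, 7, 9, 11}) = 1
G(33) = mex({0, 1, 2, 3, 4, 5, 6, 7, 9, 12}) = 8
G(34) = mex({0, 1, 2, 3, 4, 5, 7, 8, 11, 12}) = 6
G(35) = mex({0, 1, 2, 3, 4, 5, 6, 8, 9, 10, 11}) = 7
G(36) = mex({0, 1, 2, 3, 5, 6, 7, 9, 10}) = 4
G(37) = mex({0, 2, 3, 4, 6, 7, 9, 10, 11, 12}) = 1
G(38) = mex({0, 1, 3, 4, 5, 6, 7, 9, 10, 11, 12}) = 2
G(39) = mex({0, 1, 2, 4, 5, 6, 7, 9, 10, 12, 14}) = 3
G(40) = mex({0, 2, 3, 4, 6, 7, 11, 12, 14}) = 1
G(41) = mex({0, 1, 2, 3, 5, 6, 7, 9, 10, 11, 12}) = 4
G(42) = mex({0, 1, 2, 3, 4, 5, 6, 9, 10}) = 7
G(43) = mex({0, 1, 3, 4, 5, 7, 9, 10, 12, 15}) = 2
G(44) = mex({0, 2, 3, 4, 5, 6, 7, 9, 10, 12, 15}) = 1
Therefore G(44) = 1.

1


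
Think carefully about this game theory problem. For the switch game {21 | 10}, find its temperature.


The game is {21 | 10}, a switch {a | b} with numbers a > b.
Cooling {a | b} by t gives {a - t | b + t}, which stops being hot when a - t = b + t, i.e. at t = (a - b)/2. So the temperature of a switch is (a - b)/2.
Temperature = (Left option - Right option) / 2
= (21 - (10)) / 2
= 11 / 2
= 11/2

11/2
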